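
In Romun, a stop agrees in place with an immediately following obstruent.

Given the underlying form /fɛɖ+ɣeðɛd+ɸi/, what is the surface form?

/ɖ/ is a voiced retroflex stop. The following trigger /ɣ/ is velar, so /ɖ/ must become velar as well.
A voiced velar stop is [g], so the surface segment is [g].
At the second juncture, /d/ likewise becomes [b] adjacent to /ɸ/.

[fɛgɣeðɛbɸi]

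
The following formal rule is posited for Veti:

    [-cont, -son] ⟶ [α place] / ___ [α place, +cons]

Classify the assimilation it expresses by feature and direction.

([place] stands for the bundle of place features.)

regressive place assimilation

The rule copies the place features (abbreviated [place]) from the environment onto the target, so the assimilating feature is place.
The conditioning segment sits to the right of the focus bar, meaning the trigger follows the segment that changes — regressive assimilation.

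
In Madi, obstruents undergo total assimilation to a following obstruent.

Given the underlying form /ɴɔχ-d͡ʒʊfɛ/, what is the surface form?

/χ/ is the segment targeted by the rule; it sits immediately before /d͡ʒ/, so it assimilates completely and surfaces as [d͡ʒ].

[ɴɔd͡ʒd͡ʒʊfɛ]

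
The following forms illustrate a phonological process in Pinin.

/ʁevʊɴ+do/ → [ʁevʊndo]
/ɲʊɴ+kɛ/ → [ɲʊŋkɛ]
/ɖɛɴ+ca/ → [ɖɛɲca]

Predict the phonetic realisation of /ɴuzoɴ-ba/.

[ɴuzomba]

The data show regressive place assimilation: /ɴ/ → [n] before /d/; /ɴ/ → [ŋ] before /k/; /ɴ/ → [ɲ] before /c/. In each pair only place changes, matching the following consonant, while manner and voice stay constant.
The rule targets /ɴ/ (voiced uvular nasal), which sits before the trigger /b/ (bilabial).
The voiced bilabial nasal is [m], so /ɴ/ → [m].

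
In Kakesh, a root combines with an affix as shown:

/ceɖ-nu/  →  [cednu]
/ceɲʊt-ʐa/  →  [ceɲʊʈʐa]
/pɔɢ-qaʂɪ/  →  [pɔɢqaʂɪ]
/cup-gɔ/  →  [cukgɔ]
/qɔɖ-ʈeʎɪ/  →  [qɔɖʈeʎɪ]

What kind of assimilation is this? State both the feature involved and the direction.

The segment that alternates is /ɖ/, which surfaces as [d] when adjacent to /n/.
The change retroflex → alveolar matches the place of the following /n/, identifying this as place assimilation.
Manner and voice are unchanged, so the assimilation is partial, not total.
The same holds elsewhere in the data: /t/ → [ʈ] before /ʐ/ (alveolar → retroflex, matching retroflex); /p/ → [k] before /g/ (bilabial → velar, matching velar) — only place changes, and always toward the following segment.
No alternation appears in [pɔɢqaʂɪ], [qɔɖʈeʎɪ]: there the adjacent consonants already agree in place (/ɢ/ and /q/ are both uvular; /ɖ/ and /ʈ/ are both retroflex), so these forms are consistent with the same rule.
The trigger is the following segment, so the direction is regressive (anticipatory).

regressive place assimilation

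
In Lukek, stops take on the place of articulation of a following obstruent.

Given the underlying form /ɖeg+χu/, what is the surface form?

/g/ is a voiced velar stop. The following trigger /χ/ is uvular, so /g/ must become uvular as well.
The voiced uvular stop is [ɢ], so /g/ → [ɢ].

[ɖeɢχu]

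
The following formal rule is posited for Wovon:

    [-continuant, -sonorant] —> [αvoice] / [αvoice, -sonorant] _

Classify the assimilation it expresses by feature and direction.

progressive voicing assimilation

The shared variable α links the value of [voice] on the target to the same value on the neighbouring segment, so voicing is the feature that assimilates.
Since the environment is written before the underscore, the trigger precedes the target; the direction is progressive.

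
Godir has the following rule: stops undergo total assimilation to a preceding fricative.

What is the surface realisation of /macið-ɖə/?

/ɖ/ is the segment targeted by the rule; it sits immediately after /ð/, so it assimilates completely and surfaces as [ð].

[maciððə]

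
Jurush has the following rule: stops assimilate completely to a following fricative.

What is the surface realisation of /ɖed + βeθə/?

[ɖeββeθə]

/d/ is the segment targeted by the rule; it sits immediately before /β/, so it assimilates completely and surfaces as [β].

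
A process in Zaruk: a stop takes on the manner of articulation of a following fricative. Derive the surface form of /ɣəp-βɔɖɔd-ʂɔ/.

[ɣəɸβɔɖɔzʂɔ]

The rule targets /p/ (voiceless bilabial stop), which sits before the trigger /β/ (fricative).
Changing only its manner to fricative gives [ɸ] — the voiceless bilabial fricative.
The same rule applies at the second boundary: /d/ → [z] next to /ʂ/.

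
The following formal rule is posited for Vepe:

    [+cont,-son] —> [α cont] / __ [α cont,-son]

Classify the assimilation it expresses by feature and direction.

regressive manner assimilation

The shared variable α links the value of [cont] on the target to that of the neighbouring obstruent. [cont] distinguishes stops from fricatives — a manner-of-articulation feature — so this is manner assimilation.
Since the environment is written after the underscore, the trigger follows the target; the direction is regressive.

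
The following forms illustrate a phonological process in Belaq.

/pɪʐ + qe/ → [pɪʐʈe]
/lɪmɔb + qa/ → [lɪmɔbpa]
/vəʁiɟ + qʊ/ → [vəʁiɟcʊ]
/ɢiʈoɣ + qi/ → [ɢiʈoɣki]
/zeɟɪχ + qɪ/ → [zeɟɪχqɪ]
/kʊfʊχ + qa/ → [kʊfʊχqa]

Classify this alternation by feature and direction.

progressive place assimilation

The segment that alternates is /q/, which surfaces as [ʈ] when adjacent to /ʐ/.
/q/ is uvular while /ʐ/ is retroflex; the output [ʈ] is retroflex, matching the trigger — so the feature that spreads is place.
Manner and voice are unchanged, so the assimilation is partial, not total.
Checking the remaining alternations: /q/ → [p] after /b/ (uvular → bilabial, matching bilabial); /q/ → [c] after /ɟ/ (uvular → palatal, matching palatal); /q/ → [k] after /ɣ/ (uvular → velar, matching velar) — only place changes, and always toward the preceding segment.
No alternation appears in [zeɟɪχqɪ], [kʊfʊχqa]: there the adjacent consonants already agree in place (/q/ and /χ/ are both uvular; /q/ and /χ/ are both uvular), so these forms are consistent with the same rule.
The trigger is the preceding segment, so the direction is progressive (perseverative).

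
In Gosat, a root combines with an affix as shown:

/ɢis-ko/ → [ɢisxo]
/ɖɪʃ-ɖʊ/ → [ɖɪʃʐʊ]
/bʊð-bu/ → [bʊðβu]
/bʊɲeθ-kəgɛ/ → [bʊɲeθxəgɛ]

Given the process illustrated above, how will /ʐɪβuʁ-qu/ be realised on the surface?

[ʐɪβuʁχu]

The data show progressive manner assimilation: /k/ → [x] after /s/; /ɖ/ → [ʐ] after /ʃ/; /b/ → [β] after /ð/; /k/ → [x] after /θ/. In each pair only manner changes, matching the preceding consonant, while place and voice stay constant.
The rule targets /q/ (voiceless uvular stop), which sits after the trigger /ʁ/ (fricative).
The voiceless uvular fricative is [χ], so /q/ → [χ].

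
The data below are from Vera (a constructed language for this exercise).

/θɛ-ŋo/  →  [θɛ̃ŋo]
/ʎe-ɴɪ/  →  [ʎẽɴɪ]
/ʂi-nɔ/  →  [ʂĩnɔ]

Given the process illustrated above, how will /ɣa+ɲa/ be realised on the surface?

The data show regressive nasality assimilation (vowel nasalisation): /ɛ/ → [ɛ̃] before /ŋ/; /e/ → [ẽ] before /ɴ/; /i/ → [ĩ] before /n/ — a vowel is nasalised by an immediately following nasal consonant.
/a/ sits next to the nasal /ɲ/ and is therefore nasalised to [ã].

[ɣãɲa]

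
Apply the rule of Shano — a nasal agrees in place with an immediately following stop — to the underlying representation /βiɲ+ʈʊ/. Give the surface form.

/ɲ/ is a voiced palatal nasal. The following trigger /ʈ/ is retroflex, so /ɲ/ must become retroflex as well.
Changing only its place to retroflex gives [ɳ] — the voiced retroflex nasal.

[βiɳʈʊ]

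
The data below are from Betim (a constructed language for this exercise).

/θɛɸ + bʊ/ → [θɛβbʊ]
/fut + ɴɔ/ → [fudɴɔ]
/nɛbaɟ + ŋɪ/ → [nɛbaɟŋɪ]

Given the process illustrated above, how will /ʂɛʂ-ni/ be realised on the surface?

[ʂɛʐni]

The data show regressive voicing assimilation: /ɸ/ → [β] before /b/; /t/ → [d] before /ɴ/. In each pair only voicing changes, matching the following consonant, while place and manner stay constant.
No alternation appears in [nɛbaɟŋɪ]: there the adjacent consonants already agree in voicing (/ɟ/ and /ŋ/ are both voiced), so this form is consistent with the same rule.
/ʂ/ is a voiceless retroflex fricative. The following trigger /n/ is voiced, so /ʂ/ must become voiced as well.
A voiced retroflex fricative is [ʐ], so the surface segment is [ʐ].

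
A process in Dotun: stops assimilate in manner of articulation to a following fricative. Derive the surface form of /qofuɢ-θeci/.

The rule targets /ɢ/ (voiced uvular stop), which sits before the trigger /θ/ (fricative).
The voiced uvular fricative is [ʁ], so /ɢ/ → [ʁ].

[qofuʁθeci]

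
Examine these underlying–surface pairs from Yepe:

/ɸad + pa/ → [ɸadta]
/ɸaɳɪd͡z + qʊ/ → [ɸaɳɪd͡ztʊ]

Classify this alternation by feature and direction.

progressive place assimilation

The segment that alternates is /p/, which surfaces as [t] when adjacent to /d/.
The change bilabial → alveolar matches the place of the preceding /d/, identifying this as place assimilation.
Manner and voice are unchanged, so the assimilation is partial, not total.
The other alternating form patterns the same way: /q/ → [t] after /d͡z/ (uvular → alveolar, matching alveolar) — only place changes, and always toward the preceding segment.
Since the segment that changes follows the conditioning segment, the assimilation is progressive.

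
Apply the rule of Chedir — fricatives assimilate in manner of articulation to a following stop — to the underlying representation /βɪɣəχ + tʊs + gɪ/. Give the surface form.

[βɪɣəqtʊtgɪ]

The rule targets /χ/ (voiceless uvular fricative), which sits before the trigger /t/ (stop).
Changing only its manner to stop gives [q] — the voiceless uvular stop.
The same rule applies at the second boundary: /s/ → [t] next to /g/.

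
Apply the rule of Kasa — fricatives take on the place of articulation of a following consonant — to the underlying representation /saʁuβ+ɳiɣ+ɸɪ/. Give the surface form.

[saʁuʐɳiβɸɪ]

/β/ is a voiced bilabial fricative. The following trigger /ɳ/ is retroflex, so /β/ must become retroflex as well.
Changing only its place to retroflex gives [ʐ] — the voiced retroflex fricative.
The same rule applies at the second boundary: /ɣ/ → [β] next to /ɸ/.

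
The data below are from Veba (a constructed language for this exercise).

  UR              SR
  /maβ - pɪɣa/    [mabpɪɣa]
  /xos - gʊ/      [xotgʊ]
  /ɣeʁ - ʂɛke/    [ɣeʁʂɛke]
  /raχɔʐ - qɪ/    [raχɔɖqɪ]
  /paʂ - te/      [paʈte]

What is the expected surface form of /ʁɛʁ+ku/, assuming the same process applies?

[ʁɛɢku]

The data show regressive manner assimilation: /β/ → [b] before /p/; /s/ → [t] before /g/; /ʐ/ → [ɖ] before /q/; /ʂ/ → [ʈ] before /t/. In each pair only manner changes, matching the following consonant, while place and voice stay constant.
No alternation appears in [ɣeʁʂɛke]: there the adjacent consonants already agree in manner (/ʁ/ and /ʂ/ are both fricatives), so this form is consistent with the same rule.
The rule targets /ʁ/ (voiced uvular fricative), which sits before the trigger /k/ (stop).
A voiced uvular stop is [ɢ], so the surface segment is [ɢ].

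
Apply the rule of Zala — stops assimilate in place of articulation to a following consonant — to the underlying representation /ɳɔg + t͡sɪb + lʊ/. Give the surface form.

[ɳɔdt͡sɪdlʊ]

/g/ is a voiced velar stop. The following trigger /t͡s/ is alveolar, so /g/ must become alveolar as well.
Changing only its place to alveolar gives [d] — the voiced alveolar stop.
The same rule applies at the second boundary: /b/ → [d] next to /l/.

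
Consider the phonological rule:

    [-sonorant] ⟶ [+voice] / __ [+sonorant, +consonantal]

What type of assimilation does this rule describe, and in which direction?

regressive voicing assimilation

The target ([-sonorant], obstruents) acquires [+voice] next to a sonorant consonant ([+sonorant, +consonantal]) — it takes on the voicing of its neighbour, so the feature that spreads is voicing.
The conditioning segment sits to the right of the focus bar, meaning the trigger follows the segment that changes — regressive assimilation.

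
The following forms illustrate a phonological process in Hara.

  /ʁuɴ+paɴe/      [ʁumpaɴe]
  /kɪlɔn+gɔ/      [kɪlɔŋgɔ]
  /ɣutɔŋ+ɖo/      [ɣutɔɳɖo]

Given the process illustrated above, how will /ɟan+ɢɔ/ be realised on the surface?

The data show regressive place assimilation: /ɴ/ → [m] before /p/; /n/ → [ŋ] before /g/; /ŋ/ → [ɳ] before /ɖ/. In each pair only place changes, matching the following consonant, while manner and voice stay constant.
The rule targets /n/ (voiced alveolar nasal), which sits before the trigger /ɢ/ (uvular).
A voiced uvular nasal is [ɴ], so the surface segment is [ɴ].

[ɟaɴɢɔ]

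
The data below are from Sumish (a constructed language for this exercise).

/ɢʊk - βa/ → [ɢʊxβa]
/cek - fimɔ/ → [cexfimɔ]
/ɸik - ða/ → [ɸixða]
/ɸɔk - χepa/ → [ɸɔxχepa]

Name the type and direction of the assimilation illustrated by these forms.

regressive manner assimilation

The segment that alternates is /k/, which surfaces as [x] when adjacent to /β/.
/k/ is a stop while /β/ is a fricative; the output [x] is a fricative, matching the trigger — so the feature that spreads is manner.
Place and voice are unchanged, so the assimilation is partial, not total.
Checking the remaining alternations: /k/ → [x] before /f/ (stop → fricative, matching a fricative); /k/ → [x] before /ð/ (stop → fricative, matching a fricative); /k/ → [x] before /χ/ (stop → fricative, matching a fricative) — only manner changes, and always toward the following segment.
Since the segment that changes precedes the conditioning segment, the assimilation is regressive.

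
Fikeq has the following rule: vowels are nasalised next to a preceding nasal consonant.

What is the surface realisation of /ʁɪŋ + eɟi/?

The vowel /e/ is adjacent to the preceding nasal /ŋ/, so it acquires [+nasal] and surfaces as [ẽ].

[ʁɪŋẽɟi]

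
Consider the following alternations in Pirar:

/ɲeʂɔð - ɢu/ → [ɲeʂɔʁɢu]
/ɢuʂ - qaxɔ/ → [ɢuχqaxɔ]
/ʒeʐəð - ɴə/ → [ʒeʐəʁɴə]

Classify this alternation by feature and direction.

Underlying /ð/ is realised as [ʁ] next to /ɢ/; /ɢ/ itself does not change.
/ð/ is dental while /ɢ/ is uvular; the output [ʁ] is uvular, matching the trigger — so the feature that spreads is place.
Manner and voice are unchanged, so the assimilation is partial, not total.
The other alternating forms pattern the same way: /ʂ/ → [χ] before /q/ (retroflex → uvular, matching uvular); /ð/ → [ʁ] before /ɴ/ (dental → uvular, matching uvular) — only place changes, and always toward the following segment.
The trigger is the following segment, so the direction is regressive (anticipatory).

regressive place assimilation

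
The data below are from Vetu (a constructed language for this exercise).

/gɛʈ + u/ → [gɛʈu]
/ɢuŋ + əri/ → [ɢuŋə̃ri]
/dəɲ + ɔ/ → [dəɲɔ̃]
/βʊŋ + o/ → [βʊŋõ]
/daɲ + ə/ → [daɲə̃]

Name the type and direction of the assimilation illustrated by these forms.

The vowel /ə/ surfaces as nasalised [ə̃] next to the preceding nasal /ŋ/ — it has acquired the [+nasal] feature of its neighbour.
Likewise in the remaining data: /ɔ/ → [ɔ̃] after /ɲ/; /o/ → [õ] after /ŋ/; /ə/ → [ə̃] after /ɲ/ — each time a vowel is nasalised next to a preceding nasal.
No change occurs in [gɛʈu] because the vowel at the boundary is adjacent to an oral consonant, not a nasal (/u/ next to /ʈ/).
Because the conditioning nasal is to the left of the vowel that changes, the process is progressive (perseverative).

progressive nasality assimilation (vowel nasalisation)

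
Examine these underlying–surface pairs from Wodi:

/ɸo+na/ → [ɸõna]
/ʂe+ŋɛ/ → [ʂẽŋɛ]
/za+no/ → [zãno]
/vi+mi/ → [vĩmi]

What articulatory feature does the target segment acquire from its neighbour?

nasality

The vowel /o/ surfaces as nasalised [õ] next to the following nasal /n/ — it has acquired the [+nasal] feature of its neighbour.
Likewise in the remaining data: /e/ → [ẽ] before /ŋ/; /a/ → [ã] before /n/; /i/ → [ĩ] before /m/ — each time a vowel is nasalised next to a following nasal.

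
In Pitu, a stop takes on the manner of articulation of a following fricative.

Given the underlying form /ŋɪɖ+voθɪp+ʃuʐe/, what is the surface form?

[ŋɪʐvoθɪɸʃuʐe]

The rule targets /ɖ/ (voiced retroflex stop), which sits before the trigger /v/ (fricative).
A voiced retroflex fricative is [ʐ], so the surface segment is [ʐ].
The same rule applies at the second boundary: /p/ → [ɸ] next to /ʃ/.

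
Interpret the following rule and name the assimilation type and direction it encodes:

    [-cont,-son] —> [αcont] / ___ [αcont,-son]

The shared variable α links the value of [cont] on the target to that of the neighbouring obstruent. [cont] distinguishes stops from fricatives — a manner-of-articulation feature — so this is manner assimilation.
Since the environment is written after the underscore, the trigger follows the target; the direction is regressive.

regressive manner assimilation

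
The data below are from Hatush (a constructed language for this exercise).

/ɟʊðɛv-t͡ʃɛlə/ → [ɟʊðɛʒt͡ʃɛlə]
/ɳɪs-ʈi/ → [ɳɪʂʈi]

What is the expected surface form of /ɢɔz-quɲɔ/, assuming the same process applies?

[ɢɔʁquɲɔ]

The data show regressive place assimilation: /v/ → [ʒ] before /t͡ʃ/; /s/ → [ʂ] before /ʈ/. In each pair only place changes, matching the following consonant, while manner and voice stay constant.
The rule targets /z/ (voiced alveolar fricative), which sits before the trigger /q/ (uvular).
A voiced uvular fricative is [ʁ], so the surface segment is [ʁ].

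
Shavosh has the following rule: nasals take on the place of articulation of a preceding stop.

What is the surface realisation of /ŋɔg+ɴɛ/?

The rule targets /ɴ/ (voiced uvular nasal), which sits after the trigger /g/ (velar).
A voiced velar nasal is [ŋ], so the surface segment is [ŋ].

[ŋɔgŋɛ]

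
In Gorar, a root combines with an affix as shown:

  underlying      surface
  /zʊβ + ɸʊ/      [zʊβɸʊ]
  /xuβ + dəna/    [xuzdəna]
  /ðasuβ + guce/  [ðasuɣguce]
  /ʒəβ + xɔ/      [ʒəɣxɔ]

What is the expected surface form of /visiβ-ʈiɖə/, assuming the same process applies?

[visiʐʈiɖə]

The data show regressive place assimilation: /β/ → [z] before /d/; /β/ → [ɣ] before /g/; /β/ → [ɣ] before /x/. In each pair only place changes, matching the following consonant, while manner and voice stay constant.
No alternation appears in [zʊβɸʊ]: there the adjacent consonants already agree in place (/β/ and /ɸ/ are both bilabial), so this form is consistent with the same rule.
The rule targets /β/ (voiced bilabial fricative), which sits before the trigger /ʈ/ (retroflex).
Changing only its place to retroflex gives [ʐ] — the voiced retroflex fricative.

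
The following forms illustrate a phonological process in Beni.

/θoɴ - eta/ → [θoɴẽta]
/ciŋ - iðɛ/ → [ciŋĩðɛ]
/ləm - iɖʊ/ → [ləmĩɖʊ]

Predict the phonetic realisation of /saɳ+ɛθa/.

The data show progressive nasality assimilation (vowel nasalisation): /e/ → [ẽ] after /ɴ/; /i/ → [ĩ] after /ŋ/; /i/ → [ĩ] after /m/ — a vowel is nasalised by an immediately preceding nasal consonant.
/ɛ/ sits next to the nasal /ɳ/ and is therefore nasalised to [ɛ̃].

[saɳɛ̃θa]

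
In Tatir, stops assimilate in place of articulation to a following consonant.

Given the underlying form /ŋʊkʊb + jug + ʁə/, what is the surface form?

The rule targets /b/ (voiced bilabial stop), which sits before the trigger /j/ (palatal).
Changing only its place to palatal gives [ɟ] — the voiced palatal stop.
At the second juncture, /g/ likewise becomes [ɢ] adjacent to /ʁ/.

[ŋʊkʊɟjuɢʁə]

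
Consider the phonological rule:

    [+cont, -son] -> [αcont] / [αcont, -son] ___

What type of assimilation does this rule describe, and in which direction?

progressive manner assimilation

The rule copies [cont] (continuancy) from the environment onto the target fricatives; since [±cont] encodes the stop/fricative manner contrast, the assimilating dimension is manner.
Since the environment is written before the underscore, the trigger precedes the target; the direction is progressive.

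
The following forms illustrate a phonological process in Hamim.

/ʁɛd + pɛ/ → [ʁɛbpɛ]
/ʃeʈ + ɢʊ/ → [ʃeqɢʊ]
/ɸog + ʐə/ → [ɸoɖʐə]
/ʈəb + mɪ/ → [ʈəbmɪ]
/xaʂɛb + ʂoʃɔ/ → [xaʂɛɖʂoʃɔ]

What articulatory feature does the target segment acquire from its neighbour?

place

Underlying /d/ is realised as [b] next to /p/; /p/ itself does not change.
/d/ is alveolar while /p/ is bilabial; the output [b] is bilabial, matching the trigger — so the feature that spreads is place.
The same holds elsewhere in the data: /ʈ/ → [q] before /ɢ/ (retroflex → uvular, matching uvular); /g/ → [ɖ] before /ʐ/ (velar → retroflex, matching retroflex); /b/ → [ɖ] before /ʂ/ (bilabial → retroflex, matching retroflex) — only place changes, and always toward the following segment.
No alternation appears in [ʈəbmɪ]: there the adjacent consonants already agree in place (/b/ and /m/ are both bilabial), so this form is consistent with the same rule.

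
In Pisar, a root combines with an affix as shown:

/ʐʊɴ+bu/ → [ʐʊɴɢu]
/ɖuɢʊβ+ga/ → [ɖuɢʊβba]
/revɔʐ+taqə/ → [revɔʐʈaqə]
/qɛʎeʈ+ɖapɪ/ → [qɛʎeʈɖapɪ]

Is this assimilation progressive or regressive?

The segment that alternates is /b/, which surfaces as [ɢ] when adjacent to /ɴ/.
/b/ is bilabial while /ɴ/ is uvular; the output [ɢ] is uvular, matching the trigger — so the feature that spreads is place.
The same holds elsewhere in the data: /g/ → [b] after /β/ (velar → bilabial, matching bilabial); /t/ → [ʈ] after /ʐ/ (alveolar → retroflex, matching retroflex) — only place changes, and always toward the preceding segment.
Nothing changes in [qɛʎeʈɖapɪ]: there the adjacent consonants already agree in place (/ɖ/ and /ʈ/ are both retroflex), so this form is consistent with the same rule.
The trigger is the preceding segment, so the direction is progressive (perseverative).

progressive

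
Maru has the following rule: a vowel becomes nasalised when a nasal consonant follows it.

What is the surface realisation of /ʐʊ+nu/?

[ʐʊ̃nu]

/ʊ/ sits next to the nasal /n/ and is therefore nasalised to [ʊ̃].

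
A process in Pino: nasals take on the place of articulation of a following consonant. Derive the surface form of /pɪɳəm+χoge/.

/m/ is a voiced bilabial nasal. The following trigger /χ/ is uvular, so /m/ must become uvular as well.
A voiced uvular nasal is [ɴ], so the surface segment is [ɴ].

[pɪɳəɴχoge]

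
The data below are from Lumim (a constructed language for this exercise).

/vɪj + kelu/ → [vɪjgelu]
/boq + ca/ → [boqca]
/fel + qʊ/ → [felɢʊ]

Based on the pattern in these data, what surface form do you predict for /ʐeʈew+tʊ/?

[ʐeʈewdʊ]

The data show progressive voicing assimilation: /k/ → [g] after /j/; /q/ → [ɢ] after /l/. In each pair only voicing changes, matching the preceding consonant, while place and manner stay constant.
Nothing changes in [boqca]: there the adjacent consonants already agree in voicing (/c/ and /q/ are both voiceless), so this form is consistent with the same rule.
The rule targets /t/ (voiceless alveolar stop), which sits after the trigger /w/ (voiced).
The voiced alveolar stop is [d], so /t/ → [d].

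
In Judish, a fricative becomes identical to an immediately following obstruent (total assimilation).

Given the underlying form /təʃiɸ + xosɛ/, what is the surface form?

/ɸ/ is the segment targeted by the rule; it sits immediately before /x/, so it assimilates completely and surfaces as [x].

[təʃixxosɛ]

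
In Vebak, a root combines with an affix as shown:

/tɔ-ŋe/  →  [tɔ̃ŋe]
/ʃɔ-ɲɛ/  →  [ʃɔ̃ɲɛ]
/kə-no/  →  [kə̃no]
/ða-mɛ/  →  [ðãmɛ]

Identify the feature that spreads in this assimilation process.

nasality

The vowel /ɔ/ surfaces as nasalised [ɔ̃] next to the following nasal /ŋ/ — it has acquired the [+nasal] feature of its neighbour.
The other forms show the same pattern: /ɔ/ → [ɔ̃] before /ɲ/; /ə/ → [ə̃] before /n/; /a/ → [ã] before /m/ — each time a vowel is nasalised next to a following nasal.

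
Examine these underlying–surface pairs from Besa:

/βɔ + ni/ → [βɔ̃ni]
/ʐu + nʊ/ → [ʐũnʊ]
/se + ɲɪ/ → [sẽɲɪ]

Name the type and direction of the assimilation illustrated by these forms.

The vowel /ɔ/ surfaces as nasalised [ɔ̃] next to the following nasal /n/ — it has acquired the [+nasal] feature of its neighbour.
Likewise in the remaining data: /u/ → [ũ] before /n/; /e/ → [ẽ] before /ɲ/ — each time a vowel is nasalised next to a following nasal.
Because the conditioning nasal is to the right of the vowel that changes, the process is regressive (anticipatory).

regressive nasality assimilation (vowel nasalisation)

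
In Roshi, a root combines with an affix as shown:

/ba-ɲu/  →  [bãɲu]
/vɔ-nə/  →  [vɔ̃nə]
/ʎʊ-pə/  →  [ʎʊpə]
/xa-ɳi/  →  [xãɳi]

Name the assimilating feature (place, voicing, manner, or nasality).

The vowel /a/ surfaces as nasalised [ã] next to the following nasal /ɲ/ — it has acquired the [+nasal] feature of its neighbour.
The other forms show the same pattern: /ɔ/ → [ɔ̃] before /n/; /a/ → [ã] before /ɳ/ — each time a vowel is nasalised next to a following nasal.
No change occurs in [ʎʊpə] because the vowel at the boundary is adjacent to an oral consonant, not a nasal (/ʊ/ next to /p/).

nasality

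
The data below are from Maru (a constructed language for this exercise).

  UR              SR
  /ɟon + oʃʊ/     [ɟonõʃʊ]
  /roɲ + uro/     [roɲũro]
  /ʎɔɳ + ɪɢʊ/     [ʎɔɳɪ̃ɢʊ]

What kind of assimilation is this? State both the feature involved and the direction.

The vowel /o/ surfaces as nasalised [õ] next to the preceding nasal /n/ — it has acquired the [+nasal] feature of its neighbour.
The other forms show the same pattern: /u/ → [ũ] after /ɲ/; /ɪ/ → [ɪ̃] after /ɳ/ — each time a vowel is nasalised next to a preceding nasal.
Because the conditioning nasal is to the left of the vowel that changes, the process is progressive (perseverative).

progressive nasality assimilation (vowel nasalisation)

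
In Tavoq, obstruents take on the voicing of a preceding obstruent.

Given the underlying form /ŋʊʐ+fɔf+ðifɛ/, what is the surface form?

The rule targets /f/ (voiceless labiodental fricative), which sits after the trigger /ʐ/ (voiced).
Changing only its voicing to voiced gives [v] — the voiced labiodental fricative.
At the second juncture, /ð/ likewise becomes [θ] adjacent to /f/.

[ŋʊʐvɔfθifɛ]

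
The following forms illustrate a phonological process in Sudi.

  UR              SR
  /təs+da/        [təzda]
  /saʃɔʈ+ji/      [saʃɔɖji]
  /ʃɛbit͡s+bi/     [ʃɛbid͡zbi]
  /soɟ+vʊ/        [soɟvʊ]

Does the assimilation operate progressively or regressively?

The segment that alternates is /s/, which surfaces as [z] when adjacent to /d/.
/s/ is voiceless while /d/ is voiced; the output [z] is voiced, matching the trigger — so the feature that spreads is voicing.
The same holds elsewhere in the data: /ʈ/ → [ɖ] before /j/ (voiceless → voiced, matching voiced); /t͡s/ → [d͡z] before /b/ (voiceless → voiced, matching voiced) — only voicing changes, and always toward the following segment.
No alternation appears in [soɟvʊ]: there the adjacent consonants already agree in voicing (/ɟ/ and /v/ are both voiced), so this form is consistent with the same rule.
The trigger is the following segment, so the direction is regressive (anticipatory).

regressive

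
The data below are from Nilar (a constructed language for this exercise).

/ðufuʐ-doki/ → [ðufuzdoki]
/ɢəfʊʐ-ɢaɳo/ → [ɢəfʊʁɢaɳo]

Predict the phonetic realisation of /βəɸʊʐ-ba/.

The data show regressive place assimilation: /ʐ/ → [z] before /d/; /ʐ/ → [ʁ] before /ɢ/. In each pair only place changes, matching the following consonant, while manner and voice stay constant.
/ʐ/ is a voiced retroflex fricative. The following trigger /b/ is bilabial, so /ʐ/ must become bilabial as well.
A voiced bilabial fricative is [β], so the surface segment is [β].

[βəɸʊβba]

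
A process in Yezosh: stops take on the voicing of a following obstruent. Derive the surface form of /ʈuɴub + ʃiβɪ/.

[ʈuɴupʃiβɪ]

The rule targets /b/ (voiced bilabial stop), which sits before the trigger /ʃ/ (voiceless).
The voiceless bilabial stop is [p], so /b/ → [p].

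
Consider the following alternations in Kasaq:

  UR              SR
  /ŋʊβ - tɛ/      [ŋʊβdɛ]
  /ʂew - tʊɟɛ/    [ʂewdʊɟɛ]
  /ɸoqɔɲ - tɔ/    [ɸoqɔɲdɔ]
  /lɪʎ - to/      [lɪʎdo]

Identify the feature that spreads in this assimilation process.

Comparing underlying and surface forms, /t/ → [d] is the alternation; the neighbouring /β/ is constant.
/t/ is voiceless while /β/ is voiced; the output [d] is voiced, matching the trigger — so the feature that spreads is voicing.
The same holds elsewhere in the data: /t/ → [d] after /w/ (voiceless → voiced, matching voiced); /t/ → [d] after /ɲ/ (voiceless → voiced, matching voiced); /t/ → [d] after /ʎ/ (voiceless → voiced, matching voiced) — only voicing changes, and always toward the preceding segment.

voicing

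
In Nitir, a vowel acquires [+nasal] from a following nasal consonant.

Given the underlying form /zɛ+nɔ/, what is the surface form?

The vowel /ɛ/ is adjacent to the following nasal /n/, so it acquires [+nasal] and surfaces as [ɛ̃].

[zɛ̃nɔ]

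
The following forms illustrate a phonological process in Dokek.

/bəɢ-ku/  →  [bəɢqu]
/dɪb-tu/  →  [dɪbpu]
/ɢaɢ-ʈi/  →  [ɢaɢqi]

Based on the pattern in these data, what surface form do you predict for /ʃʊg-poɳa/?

[ʃʊgkoɳa]

The data show progressive place assimilation: /k/ → [q] after /ɢ/; /t/ → [p] after /b/; /ʈ/ → [q] after /ɢ/. In each pair only place changes, matching the preceding consonant, while manner and voice stay constant.
The rule targets /p/ (voiceless bilabial stop), which sits after the trigger /g/ (velar).
A voiceless velar stop is [k], so the surface segment is [k].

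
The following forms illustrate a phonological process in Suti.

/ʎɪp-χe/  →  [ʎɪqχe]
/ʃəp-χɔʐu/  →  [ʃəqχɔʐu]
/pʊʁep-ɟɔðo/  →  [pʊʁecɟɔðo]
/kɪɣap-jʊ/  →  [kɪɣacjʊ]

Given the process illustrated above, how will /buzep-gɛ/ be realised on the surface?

The data show regressive place assimilation: /p/ → [q] before /χ/; /p/ → [c] before /ɟ/; /p/ → [c] before /j/. In each pair only place changes, matching the following consonant, while manner and voice stay constant.
The rule targets /p/ (voiceless bilabial stop), which sits before the trigger /g/ (velar).
A voiceless velar stop is [k], so the surface segment is [k].

[buzekgɛ]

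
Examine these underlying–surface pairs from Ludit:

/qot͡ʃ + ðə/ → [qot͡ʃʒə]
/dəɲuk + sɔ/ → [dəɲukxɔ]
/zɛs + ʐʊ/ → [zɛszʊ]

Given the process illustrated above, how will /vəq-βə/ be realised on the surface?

The data show progressive place assimilation: /ð/ → [ʒ] after /t͡ʃ/; /s/ → [x] after /k/; /ʐ/ → [z] after /s/. In each pair only place changes, matching the preceding consonant, while manner and voice stay constant.
/β/ is a voiced bilabial fricative. The preceding trigger /q/ is uvular, so /β/ must become uvular as well.
The voiced uvular fricative is [ʁ], so /β/ → [ʁ].

[vəqʁə]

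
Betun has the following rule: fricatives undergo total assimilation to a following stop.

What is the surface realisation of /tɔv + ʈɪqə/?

[tɔʈʈɪqə]

/v/ is the segment targeted by the rule; it sits immediately before /ʈ/, so it assimilates completely and surfaces as [ʈ].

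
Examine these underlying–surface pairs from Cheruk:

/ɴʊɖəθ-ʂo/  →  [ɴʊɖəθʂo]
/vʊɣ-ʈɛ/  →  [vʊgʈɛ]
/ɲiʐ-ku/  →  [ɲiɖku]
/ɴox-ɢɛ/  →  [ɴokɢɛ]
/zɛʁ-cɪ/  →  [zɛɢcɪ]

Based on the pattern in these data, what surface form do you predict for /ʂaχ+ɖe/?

[ʂaqɖe]

The data show regressive manner assimilation: /ɣ/ → [g] before /ʈ/; /ʐ/ → [ɖ] before /k/; /x/ → [k] before /ɢ/; /ʁ/ → [ɢ] before /c/. In each pair only manner changes, matching the following consonant, while place and voice stay constant.
No alternation appears in [ɴʊɖəθʂo]: there the adjacent consonants already agree in manner (/θ/ and /ʂ/ are both fricatives), so this form is consistent with the same rule.
The rule targets /χ/ (voiceless uvular fricative), which sits before the trigger /ɖ/ (stop).
The voiceless uvular stop is [q], so /χ/ → [q].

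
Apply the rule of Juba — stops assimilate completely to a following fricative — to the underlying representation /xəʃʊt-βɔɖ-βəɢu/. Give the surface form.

[xəʃʊββɔββəɢu]

/t/ is the segment targeted by the rule; it sits immediately before /β/, so it assimilates completely and surfaces as [β].
The same rule applies at the second boundary: /ɖ/ → [β] next to /β/.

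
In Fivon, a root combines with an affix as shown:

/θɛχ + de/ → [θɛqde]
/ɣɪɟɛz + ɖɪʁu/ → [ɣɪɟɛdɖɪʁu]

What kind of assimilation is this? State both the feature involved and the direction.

The segment that alternates is /χ/, which surfaces as [q] when adjacent to /d/.
/χ/ is a fricative while /d/ is a stop; the output [q] is a stop, matching the trigger — so the feature that spreads is manner.
Place and voice are unchanged, so the assimilation is partial, not total.
Checking the remaining alternation: /z/ → [d] before /ɖ/ (fricative → stop, matching a stop) — only manner changes, and always toward the following segment.
Since the segment that changes precedes the conditioning segment, the assimilation is regressive.

regressive manner assimilation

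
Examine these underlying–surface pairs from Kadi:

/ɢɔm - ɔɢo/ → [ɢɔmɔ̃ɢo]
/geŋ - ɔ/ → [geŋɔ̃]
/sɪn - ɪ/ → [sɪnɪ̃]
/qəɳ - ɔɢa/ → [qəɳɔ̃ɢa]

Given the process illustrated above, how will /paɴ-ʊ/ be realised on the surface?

[paɴʊ̃]

The data show progressive nasality assimilation (vowel nasalisation): /ɔ/ → [ɔ̃] after /m/; /ɔ/ → [ɔ̃] after /ŋ/; /ɪ/ → [ɪ̃] after /n/; /ɔ/ → [ɔ̃] after /ɳ/ — a vowel is nasalised by an immediately preceding nasal consonant.
/ʊ/ sits next to the nasal /ɴ/ and is therefore nasalised to [ʊ̃].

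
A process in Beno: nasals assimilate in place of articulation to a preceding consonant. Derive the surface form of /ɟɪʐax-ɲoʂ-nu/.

/ɲ/ is a voiced palatal nasal. The preceding trigger /x/ is velar, so /ɲ/ must become velar as well.
The voiced velar nasal is [ŋ], so /ɲ/ → [ŋ].
At the second juncture, /n/ likewise becomes [ɳ] adjacent to /ʂ/.

[ɟɪʐaxŋoʂɳu]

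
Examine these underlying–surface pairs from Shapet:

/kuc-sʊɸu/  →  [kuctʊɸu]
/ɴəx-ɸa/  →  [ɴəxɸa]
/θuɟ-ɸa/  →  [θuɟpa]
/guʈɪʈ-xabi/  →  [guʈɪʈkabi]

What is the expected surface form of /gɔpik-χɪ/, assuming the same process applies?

The data show progressive manner assimilation: /s/ → [t] after /c/; /ɸ/ → [p] after /ɟ/; /x/ → [k] after /ʈ/. In each pair only manner changes, matching the preceding consonant, while place and voice stay constant.
No alternation appears in [ɴəxɸa]: there the adjacent consonants already agree in manner (/ɸ/ and /x/ are both fricatives), so this form is consistent with the same rule.
The rule targets /χ/ (voiceless uvular fricative), which sits after the trigger /k/ (stop).
The voiceless uvular stop is [q], so /χ/ → [q].

[gɔpikqɪ]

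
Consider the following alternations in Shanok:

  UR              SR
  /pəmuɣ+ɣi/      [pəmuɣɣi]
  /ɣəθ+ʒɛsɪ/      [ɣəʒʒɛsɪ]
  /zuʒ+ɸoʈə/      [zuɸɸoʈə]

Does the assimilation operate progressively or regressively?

The segment that alternates is /θ/, which surfaces as [ʒ] when adjacent to /ʒ/.
The output [ʒ] is identical to the trigger /ʒ/ — every feature (place, manner, voicing) has been copied — so this is total assimilation.
The other form behaves the same way: /ʒ/ → [ɸ] before /ɸ/ — in each case the output is a copy of the following consonant.
In [pəmuɣɣi] the two consonants at the boundary are already identical (/ɣ/ + /ɣ/), so the rule applies vacuously and nothing changes.
The trigger is the following segment, so the direction is regressive (anticipatory).

regressive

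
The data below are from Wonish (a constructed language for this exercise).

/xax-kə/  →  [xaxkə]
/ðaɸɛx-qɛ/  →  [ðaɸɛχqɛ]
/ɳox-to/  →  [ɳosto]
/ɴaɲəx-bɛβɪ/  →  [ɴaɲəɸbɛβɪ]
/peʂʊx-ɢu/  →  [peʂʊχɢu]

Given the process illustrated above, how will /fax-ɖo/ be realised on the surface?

The data show regressive place assimilation: /x/ → [χ] before /q/; /x/ → [s] before /t/; /x/ → [ɸ] before /b/; /x/ → [χ] before /ɢ/. In each pair only place changes, matching the following consonant, while manner and voice stay constant.
Nothing changes in [xaxkə]: there the adjacent consonants already agree in place (/x/ and /k/ are both velar), so this form is consistent with the same rule.
The rule targets /x/ (voiceless velar fricative), which sits before the trigger /ɖ/ (retroflex).
A voiceless retroflex fricative is [ʂ], so the surface segment is [ʂ].

[faʂɖo]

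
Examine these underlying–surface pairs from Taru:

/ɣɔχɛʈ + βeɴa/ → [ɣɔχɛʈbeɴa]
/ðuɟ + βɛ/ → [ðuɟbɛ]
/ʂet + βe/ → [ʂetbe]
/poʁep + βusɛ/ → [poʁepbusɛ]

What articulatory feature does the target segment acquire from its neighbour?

Underlying /β/ is realised as [b] next to /ʈ/; /ʈ/ itself does not change.
/β/ is a fricative while /ʈ/ is a stop; the output [b] is a stop, matching the trigger — so the feature that spreads is manner.
Checking the remaining alternations: /β/ → [b] after /ɟ/ (fricative → stop, matching a stop); /β/ → [b] after /t/ (fricative → stop, matching a stop); /β/ → [b] after /p/ (fricative → stop, matching a stop) — only manner changes, and always toward the preceding segment.

manner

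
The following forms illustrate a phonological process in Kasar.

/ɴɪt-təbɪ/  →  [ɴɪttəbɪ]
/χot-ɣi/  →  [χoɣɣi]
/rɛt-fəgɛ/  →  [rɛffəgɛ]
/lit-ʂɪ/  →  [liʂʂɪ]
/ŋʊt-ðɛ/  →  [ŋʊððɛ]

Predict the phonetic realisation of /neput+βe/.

The data show regressive total assimilation (/t/ → [ɣ] before /ɣ/; /t/ → [f] before /f/; /t/ → [ʂ] before /ʂ/; /t/ → [ð] before /ð/): in every case the target segment becomes identical to its following neighbour, copying more than a single feature.
In [ɴɪttəbɪ] the two consonants at the boundary are already identical (/t/ + /t/), so the rule applies vacuously and nothing changes.
/t/ is the segment targeted by the rule; it sits immediately before /β/, so it assimilates completely and surfaces as [β].

[nepuββe]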